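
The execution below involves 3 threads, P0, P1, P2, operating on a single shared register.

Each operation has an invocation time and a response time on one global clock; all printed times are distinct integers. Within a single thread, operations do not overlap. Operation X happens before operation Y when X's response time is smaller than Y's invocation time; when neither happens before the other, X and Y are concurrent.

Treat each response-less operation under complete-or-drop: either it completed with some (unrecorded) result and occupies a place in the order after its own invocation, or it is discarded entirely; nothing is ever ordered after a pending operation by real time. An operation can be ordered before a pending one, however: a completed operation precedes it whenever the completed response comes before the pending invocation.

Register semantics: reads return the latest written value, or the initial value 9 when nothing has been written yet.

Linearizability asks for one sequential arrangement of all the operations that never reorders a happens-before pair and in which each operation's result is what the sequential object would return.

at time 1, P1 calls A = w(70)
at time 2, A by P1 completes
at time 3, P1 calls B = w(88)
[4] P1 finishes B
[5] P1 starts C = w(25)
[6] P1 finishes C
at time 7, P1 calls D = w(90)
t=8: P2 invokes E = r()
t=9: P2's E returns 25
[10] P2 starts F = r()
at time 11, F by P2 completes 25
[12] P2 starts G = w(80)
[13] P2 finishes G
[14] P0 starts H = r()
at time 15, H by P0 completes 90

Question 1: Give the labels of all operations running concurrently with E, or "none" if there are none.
overlap test against E [8,9]: concurrent iff the interval meets 8..9
A [1,2]: before
B [3,4]: before
C [5,6]: before
D [7,…): concurrent
F [10,11]: after
G [12,13]: after
H [14,15]: after

D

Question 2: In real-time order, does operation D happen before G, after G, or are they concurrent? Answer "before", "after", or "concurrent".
D spans [7,…), G spans [12,13]
the intervals overlap in both directions

concurrent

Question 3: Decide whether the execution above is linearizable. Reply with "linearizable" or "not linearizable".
witness order: A, B, C, E, F, G, D, H
after step 1 (A w(70)): value 70
after step 2 (B w(88)): value 88
after step 3 (C w(25)): value 25
after step 4 (E r() → 25): value 25
after step 5 (F r() → 25): value 25
after step 6 (G w(80)): value 80
after step 7 (D w(90) (pending, included)): value 90
after step 8 (H r() → 90): value 90

linearizable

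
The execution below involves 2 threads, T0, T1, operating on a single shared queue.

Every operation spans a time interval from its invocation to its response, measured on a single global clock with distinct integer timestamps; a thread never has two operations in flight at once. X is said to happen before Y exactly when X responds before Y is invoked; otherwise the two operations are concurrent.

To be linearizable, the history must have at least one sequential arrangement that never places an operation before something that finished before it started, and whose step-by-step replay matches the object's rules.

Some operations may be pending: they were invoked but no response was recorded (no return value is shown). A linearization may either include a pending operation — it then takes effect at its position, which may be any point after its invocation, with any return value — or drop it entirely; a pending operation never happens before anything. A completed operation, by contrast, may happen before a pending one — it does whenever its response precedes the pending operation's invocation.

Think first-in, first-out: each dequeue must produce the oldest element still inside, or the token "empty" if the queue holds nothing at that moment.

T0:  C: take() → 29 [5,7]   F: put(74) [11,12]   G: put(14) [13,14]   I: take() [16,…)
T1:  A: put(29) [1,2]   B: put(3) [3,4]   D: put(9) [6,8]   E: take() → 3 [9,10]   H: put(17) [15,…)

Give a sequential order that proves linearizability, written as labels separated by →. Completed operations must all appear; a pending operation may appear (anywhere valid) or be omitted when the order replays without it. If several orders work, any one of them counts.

step 1: A put(29) — queue <29>
step 2: B put(3) — queue <29,3>
step 3: C take() → 29 — queue <3>
step 4: D put(9) — queue <3,9>
step 5: E take() → 3 — queue <9>
step 6: F put(74) — queue <9,74>
step 7: G put(14) — queue <9,74,14>

A → B → C → D → E → F → G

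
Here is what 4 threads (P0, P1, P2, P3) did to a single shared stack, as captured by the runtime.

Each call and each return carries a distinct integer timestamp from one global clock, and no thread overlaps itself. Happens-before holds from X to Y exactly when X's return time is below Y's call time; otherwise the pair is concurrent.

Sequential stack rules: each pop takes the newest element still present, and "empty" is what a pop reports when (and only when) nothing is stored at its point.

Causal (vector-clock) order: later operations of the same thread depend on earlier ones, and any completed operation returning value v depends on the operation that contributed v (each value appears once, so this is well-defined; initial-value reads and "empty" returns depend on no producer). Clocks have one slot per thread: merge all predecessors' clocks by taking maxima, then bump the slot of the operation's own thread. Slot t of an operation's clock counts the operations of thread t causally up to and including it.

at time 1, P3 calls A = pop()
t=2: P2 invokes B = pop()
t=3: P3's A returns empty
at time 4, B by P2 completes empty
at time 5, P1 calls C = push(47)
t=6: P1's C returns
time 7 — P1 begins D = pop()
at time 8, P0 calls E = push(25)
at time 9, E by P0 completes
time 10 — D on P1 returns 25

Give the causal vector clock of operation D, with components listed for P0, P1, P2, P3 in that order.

(1, 2, 0, 0)

A (invocation 1): nothing precedes it; P3's component alone gives (0, 0, 0, 1)
B (invocation 2): nothing precedes it; P2's component alone gives (0, 0, 1, 0)
C (invocation 5): nothing precedes it; P1's component alone gives (0, 1, 0, 0)
E (invocation 8): nothing precedes it; P0's component alone gives (1, 0, 0, 0)
invoked at 7, D merges VC(C)=(0, 1, 0, 0), VC(E)=(1, 0, 0, 0) and bumps P1's slot → (1, 2, 0, 0)
target: VC(D) = (1, 2, 0, 0)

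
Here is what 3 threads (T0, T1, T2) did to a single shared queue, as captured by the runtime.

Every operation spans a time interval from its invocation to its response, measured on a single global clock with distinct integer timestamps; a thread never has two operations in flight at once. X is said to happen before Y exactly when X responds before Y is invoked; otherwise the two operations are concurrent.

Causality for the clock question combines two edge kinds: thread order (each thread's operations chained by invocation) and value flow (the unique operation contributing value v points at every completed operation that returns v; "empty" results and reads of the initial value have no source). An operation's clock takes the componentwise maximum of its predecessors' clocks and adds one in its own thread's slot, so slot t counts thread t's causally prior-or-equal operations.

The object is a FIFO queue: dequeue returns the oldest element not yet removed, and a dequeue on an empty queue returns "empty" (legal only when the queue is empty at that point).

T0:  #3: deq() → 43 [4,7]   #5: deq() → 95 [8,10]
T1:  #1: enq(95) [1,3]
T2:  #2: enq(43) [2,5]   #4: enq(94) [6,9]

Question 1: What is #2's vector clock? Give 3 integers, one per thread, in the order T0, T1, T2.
Answer: (0, 0, 1)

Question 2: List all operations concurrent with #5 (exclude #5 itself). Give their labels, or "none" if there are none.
Answer: #4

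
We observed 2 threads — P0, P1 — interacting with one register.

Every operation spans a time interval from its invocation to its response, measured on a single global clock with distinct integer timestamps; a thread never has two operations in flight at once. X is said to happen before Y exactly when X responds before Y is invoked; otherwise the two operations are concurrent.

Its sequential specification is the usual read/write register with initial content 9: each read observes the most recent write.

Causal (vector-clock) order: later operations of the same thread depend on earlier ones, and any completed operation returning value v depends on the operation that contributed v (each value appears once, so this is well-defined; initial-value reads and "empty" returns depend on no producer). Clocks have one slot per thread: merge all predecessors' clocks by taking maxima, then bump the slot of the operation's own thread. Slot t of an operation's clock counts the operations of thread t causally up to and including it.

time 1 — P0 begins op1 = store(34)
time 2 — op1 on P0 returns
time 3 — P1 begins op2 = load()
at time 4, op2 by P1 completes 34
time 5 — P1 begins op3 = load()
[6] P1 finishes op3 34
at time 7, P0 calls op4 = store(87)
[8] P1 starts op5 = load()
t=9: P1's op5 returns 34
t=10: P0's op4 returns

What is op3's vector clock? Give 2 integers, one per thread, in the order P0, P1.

(1, 2)

op1, invoked 1, has no incoming edges; only P0's bump applies → (1, 0)
from VC(op1)=(1, 0), op2 (invoked 3) maxes components and bumps P1 → (1, 1)
from VC(op1)=(1, 0), op4 (invoked 7) maxes components and bumps P0 → (2, 0)
from VC(op1)=(1, 0), VC(op2)=(1, 1), op3 (invoked 5) maxes components and bumps P1 → (1, 2)
from VC(op1)=(1, 0), VC(op3)=(1, 2), op5 (invoked 8) maxes components and bumps P1 → (1, 3)
target: VC(op3) = (1, 2)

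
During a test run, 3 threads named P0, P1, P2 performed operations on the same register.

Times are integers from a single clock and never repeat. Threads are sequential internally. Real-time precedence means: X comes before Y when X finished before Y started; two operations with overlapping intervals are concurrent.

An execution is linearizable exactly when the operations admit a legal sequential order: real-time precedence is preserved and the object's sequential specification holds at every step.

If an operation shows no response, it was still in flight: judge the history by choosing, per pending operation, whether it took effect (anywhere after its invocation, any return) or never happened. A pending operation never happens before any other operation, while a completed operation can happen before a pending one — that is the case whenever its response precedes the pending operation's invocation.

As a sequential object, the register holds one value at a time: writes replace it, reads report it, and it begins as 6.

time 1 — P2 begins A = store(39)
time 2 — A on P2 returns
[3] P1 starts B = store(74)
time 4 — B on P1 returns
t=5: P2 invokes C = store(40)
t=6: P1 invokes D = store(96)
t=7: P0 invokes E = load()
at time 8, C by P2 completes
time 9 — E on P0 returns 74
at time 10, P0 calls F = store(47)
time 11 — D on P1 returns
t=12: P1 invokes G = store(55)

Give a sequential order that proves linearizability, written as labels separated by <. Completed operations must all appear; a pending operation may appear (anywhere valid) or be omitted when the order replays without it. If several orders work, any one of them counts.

A < B < E < C < D

after step 1 (A store(39)): value 39
after step 2 (B store(74)): value 74
after step 3 (E load() → 74): value 74
after step 4 (C store(40)): value 40
after step 5 (D store(96)): value 96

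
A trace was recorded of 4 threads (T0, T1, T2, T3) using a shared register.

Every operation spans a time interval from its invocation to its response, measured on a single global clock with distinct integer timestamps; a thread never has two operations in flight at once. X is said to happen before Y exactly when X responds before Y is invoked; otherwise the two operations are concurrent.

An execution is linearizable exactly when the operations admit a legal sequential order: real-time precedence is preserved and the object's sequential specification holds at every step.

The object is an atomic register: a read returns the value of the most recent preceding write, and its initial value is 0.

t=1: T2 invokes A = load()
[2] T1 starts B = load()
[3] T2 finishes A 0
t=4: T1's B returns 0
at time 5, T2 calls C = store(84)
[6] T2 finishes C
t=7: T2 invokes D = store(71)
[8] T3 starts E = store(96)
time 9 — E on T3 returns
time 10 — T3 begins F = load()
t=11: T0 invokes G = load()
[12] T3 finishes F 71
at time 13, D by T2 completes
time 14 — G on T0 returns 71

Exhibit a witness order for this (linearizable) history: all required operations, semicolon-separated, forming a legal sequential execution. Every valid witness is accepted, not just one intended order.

1. A load() → 0, leaving value 0
2. B load() → 0, leaving value 0
3. C store(84), leaving value 84
4. E store(96), leaving value 96
5. D store(71), leaving value 71
6. F load() → 71, leaving value 71
7. G load() → 71, leaving value 71

A; B; C; E; D; F; G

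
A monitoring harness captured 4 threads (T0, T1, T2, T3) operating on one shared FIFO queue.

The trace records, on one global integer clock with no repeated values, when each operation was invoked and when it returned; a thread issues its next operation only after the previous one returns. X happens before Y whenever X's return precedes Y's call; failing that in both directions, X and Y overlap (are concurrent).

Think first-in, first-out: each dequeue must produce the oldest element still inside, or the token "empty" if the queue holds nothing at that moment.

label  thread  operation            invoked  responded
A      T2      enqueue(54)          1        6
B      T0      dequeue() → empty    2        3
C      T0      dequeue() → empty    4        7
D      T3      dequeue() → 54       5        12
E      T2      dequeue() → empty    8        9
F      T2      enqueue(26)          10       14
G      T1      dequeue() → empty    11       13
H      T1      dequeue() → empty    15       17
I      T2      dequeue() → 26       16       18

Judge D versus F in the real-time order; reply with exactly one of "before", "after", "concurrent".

D spans [5,12], F spans [10,14]
the intervals overlap in both directions

concurrent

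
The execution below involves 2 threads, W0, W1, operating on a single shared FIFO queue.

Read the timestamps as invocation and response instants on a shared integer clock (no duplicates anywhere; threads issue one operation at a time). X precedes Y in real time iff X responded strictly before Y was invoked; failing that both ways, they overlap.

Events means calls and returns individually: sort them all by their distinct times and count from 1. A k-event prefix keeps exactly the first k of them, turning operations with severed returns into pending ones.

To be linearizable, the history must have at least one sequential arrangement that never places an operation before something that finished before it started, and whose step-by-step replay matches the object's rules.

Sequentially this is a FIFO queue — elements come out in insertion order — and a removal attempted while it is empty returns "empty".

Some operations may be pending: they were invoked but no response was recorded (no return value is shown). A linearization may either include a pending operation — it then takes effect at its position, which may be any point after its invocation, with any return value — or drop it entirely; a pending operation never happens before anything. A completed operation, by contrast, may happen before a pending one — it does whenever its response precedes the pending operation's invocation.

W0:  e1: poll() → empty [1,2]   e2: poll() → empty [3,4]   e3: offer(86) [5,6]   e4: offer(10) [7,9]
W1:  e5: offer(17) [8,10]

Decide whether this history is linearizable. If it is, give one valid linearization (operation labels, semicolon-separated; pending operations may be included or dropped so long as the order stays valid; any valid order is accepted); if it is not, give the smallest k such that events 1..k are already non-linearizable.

step 1: e1 poll() → empty — queue <>
step 2: e2 poll() → empty — queue <>
step 3: e3 offer(86) — queue <86>
step 4: e4 offer(10) — queue <86,10>
step 5: e5 offer(17) — queue <86,10,17>

linearizable — witness: e1; e2; e3; e4; e5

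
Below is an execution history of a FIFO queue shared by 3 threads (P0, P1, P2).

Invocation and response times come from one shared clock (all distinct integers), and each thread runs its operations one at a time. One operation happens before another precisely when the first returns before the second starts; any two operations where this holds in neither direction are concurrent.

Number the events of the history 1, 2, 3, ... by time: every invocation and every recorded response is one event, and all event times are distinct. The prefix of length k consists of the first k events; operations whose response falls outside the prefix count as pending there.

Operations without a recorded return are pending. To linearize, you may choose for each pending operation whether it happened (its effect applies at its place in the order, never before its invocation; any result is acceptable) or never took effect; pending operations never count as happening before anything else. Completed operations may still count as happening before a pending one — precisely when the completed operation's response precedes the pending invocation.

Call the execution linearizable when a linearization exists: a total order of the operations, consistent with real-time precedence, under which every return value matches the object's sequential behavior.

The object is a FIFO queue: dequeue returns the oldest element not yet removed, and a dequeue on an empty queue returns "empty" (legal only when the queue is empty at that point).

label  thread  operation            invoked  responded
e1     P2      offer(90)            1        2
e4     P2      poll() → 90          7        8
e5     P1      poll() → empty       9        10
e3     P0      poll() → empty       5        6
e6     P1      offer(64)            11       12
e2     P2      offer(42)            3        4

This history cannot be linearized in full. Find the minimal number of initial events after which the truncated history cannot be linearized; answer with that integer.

events 1..5 are linearizable; a witness order is e1, e2:
after step 1 (e1 offer(90)): queue <90>
after step 2 (e2 offer(42)): queue <90,42>
event 6 — e3's response, time 6 — after it, nothing linearizes
take e1, e2, e3: step 3 already fails, because e3 poll() → empty cannot occur there

6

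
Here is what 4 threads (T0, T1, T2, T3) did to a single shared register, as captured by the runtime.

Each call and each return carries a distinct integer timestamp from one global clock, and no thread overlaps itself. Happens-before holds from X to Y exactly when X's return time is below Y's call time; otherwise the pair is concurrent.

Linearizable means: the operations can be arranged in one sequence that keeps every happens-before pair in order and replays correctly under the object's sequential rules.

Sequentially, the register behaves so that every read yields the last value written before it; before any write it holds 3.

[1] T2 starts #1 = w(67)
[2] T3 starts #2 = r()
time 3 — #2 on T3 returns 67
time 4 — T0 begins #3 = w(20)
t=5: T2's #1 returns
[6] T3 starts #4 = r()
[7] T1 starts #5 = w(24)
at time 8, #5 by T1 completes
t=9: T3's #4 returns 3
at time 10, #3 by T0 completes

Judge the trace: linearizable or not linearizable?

already the first 9 events (up to #4's response at time 9) admit no linearization; the first 8 still do
checked exhaustively: 4 real-time-consistent orders of 4 completed operations, zero legal register replays
no completion choice of the 1 pending operation (#3) rescues it — every subset was tried
one such order, #1, #2, #4, #5 (pending dropped), breaks at step 3 where #4 r() → 3 is illegal
one such order, #1, #2, #5, #4 (pending dropped), breaks at step 4 where #4 r() → 3 is illegal

not linearizable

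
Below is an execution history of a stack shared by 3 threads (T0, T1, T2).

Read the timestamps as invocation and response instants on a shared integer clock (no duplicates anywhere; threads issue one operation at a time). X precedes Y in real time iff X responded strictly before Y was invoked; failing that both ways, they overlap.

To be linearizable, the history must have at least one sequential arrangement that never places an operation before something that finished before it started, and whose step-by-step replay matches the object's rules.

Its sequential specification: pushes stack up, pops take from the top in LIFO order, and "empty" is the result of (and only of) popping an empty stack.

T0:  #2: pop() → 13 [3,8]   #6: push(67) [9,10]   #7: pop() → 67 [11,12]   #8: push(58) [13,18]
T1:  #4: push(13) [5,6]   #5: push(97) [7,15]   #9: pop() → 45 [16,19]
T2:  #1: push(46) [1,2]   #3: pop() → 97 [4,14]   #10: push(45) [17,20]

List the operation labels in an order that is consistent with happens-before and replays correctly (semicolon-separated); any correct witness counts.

step 1: #1 push(46) — stack <46>
step 2: #4 push(13) — stack <46,13>
step 3: #2 pop() → 13 — stack <46>
step 4: #5 push(97) — stack <46,97>
step 5: #3 pop() → 97 — stack <46>
step 6: #6 push(67) — stack <46,67>
step 7: #7 pop() → 67 — stack <46>
step 8: #8 push(58) — stack <46,58>
step 9: #10 push(45) — stack <46,58,45>
step 10: #9 pop() → 45 — stack <46,58>

#1; #4; #2; #5; #3; #6; #7; #8; #10; #9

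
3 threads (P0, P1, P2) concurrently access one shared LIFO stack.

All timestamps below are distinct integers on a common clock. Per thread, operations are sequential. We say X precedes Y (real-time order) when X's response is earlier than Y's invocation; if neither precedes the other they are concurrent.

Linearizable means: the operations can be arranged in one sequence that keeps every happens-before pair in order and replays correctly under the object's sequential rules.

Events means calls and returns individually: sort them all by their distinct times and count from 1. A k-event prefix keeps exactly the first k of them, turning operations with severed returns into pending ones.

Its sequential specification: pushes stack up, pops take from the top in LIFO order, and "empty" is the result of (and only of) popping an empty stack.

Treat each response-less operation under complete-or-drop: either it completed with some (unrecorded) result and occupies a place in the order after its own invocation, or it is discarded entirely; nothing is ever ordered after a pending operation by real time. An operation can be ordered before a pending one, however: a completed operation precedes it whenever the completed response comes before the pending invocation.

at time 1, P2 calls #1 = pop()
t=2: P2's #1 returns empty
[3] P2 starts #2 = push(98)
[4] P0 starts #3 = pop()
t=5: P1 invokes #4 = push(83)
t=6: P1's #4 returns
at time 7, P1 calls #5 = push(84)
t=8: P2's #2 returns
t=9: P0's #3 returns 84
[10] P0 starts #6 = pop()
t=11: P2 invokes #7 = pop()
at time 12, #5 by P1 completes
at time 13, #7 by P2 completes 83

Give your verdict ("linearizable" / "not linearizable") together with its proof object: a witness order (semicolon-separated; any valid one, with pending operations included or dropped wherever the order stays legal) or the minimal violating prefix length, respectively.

linearizable — witness: #1; #2; #4; #5; #3; #7

after step 1 (#1 pop() → empty): stack <>
after step 2 (#2 push(98)): stack <98>
after step 3 (#4 push(83)): stack <98,83>
after step 4 (#5 push(84)): stack <98,83,84>
after step 5 (#3 pop() → 84): stack <98,83>
after step 6 (#7 pop() → 83): stack <98>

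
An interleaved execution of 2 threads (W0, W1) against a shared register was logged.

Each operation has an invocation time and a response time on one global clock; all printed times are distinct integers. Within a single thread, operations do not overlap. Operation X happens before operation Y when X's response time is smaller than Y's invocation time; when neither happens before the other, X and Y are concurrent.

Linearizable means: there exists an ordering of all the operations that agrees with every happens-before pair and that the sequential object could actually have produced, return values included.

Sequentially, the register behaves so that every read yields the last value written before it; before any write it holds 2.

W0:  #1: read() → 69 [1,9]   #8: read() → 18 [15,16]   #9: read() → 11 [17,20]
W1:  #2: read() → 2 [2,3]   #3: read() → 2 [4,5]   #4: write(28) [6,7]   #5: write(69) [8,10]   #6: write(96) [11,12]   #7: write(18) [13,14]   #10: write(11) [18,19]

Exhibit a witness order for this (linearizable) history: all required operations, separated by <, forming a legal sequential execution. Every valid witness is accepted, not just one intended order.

1. #2 read() → 2, leaving value 2
2. #3 read() → 2, leaving value 2
3. #4 write(28), leaving value 28
4. #5 write(69), leaving value 69
5. #1 read() → 69, leaving value 69
6. #6 write(96), leaving value 96
7. #7 write(18), leaving value 18
8. #8 read() → 18, leaving value 18
9. #10 write(11), leaving value 11
10. #9 read() → 11, leaving value 11

#2 < #3 < #4 < #5 < #1 < #6 < #7 < #8 < #10 < #9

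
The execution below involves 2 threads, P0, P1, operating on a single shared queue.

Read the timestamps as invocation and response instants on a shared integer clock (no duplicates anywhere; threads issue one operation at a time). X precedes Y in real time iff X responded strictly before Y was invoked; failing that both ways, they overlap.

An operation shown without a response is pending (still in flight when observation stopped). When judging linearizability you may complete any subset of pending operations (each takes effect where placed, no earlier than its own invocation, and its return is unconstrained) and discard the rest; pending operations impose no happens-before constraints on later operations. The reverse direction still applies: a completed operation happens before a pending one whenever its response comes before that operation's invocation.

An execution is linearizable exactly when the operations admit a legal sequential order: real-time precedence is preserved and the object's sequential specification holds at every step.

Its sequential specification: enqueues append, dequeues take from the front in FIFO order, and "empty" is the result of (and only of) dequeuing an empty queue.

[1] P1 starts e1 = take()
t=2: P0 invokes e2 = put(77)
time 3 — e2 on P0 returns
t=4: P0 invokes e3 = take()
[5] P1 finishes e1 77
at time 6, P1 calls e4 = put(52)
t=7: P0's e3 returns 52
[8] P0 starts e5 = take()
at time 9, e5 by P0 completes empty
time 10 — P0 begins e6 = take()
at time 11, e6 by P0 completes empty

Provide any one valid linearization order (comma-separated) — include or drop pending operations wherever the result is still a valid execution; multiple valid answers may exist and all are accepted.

e2, e1, e4, e3, e5, e6

step 1: e2 put(77) — queue <77>
step 2: e1 take() → 77 — queue <>
step 3: e4 put(52) (pending, included) — queue <52>
step 4: e3 take() → 52 — queue <>
step 5: e5 take() → empty — queue <>
step 6: e6 take() → empty — queue <>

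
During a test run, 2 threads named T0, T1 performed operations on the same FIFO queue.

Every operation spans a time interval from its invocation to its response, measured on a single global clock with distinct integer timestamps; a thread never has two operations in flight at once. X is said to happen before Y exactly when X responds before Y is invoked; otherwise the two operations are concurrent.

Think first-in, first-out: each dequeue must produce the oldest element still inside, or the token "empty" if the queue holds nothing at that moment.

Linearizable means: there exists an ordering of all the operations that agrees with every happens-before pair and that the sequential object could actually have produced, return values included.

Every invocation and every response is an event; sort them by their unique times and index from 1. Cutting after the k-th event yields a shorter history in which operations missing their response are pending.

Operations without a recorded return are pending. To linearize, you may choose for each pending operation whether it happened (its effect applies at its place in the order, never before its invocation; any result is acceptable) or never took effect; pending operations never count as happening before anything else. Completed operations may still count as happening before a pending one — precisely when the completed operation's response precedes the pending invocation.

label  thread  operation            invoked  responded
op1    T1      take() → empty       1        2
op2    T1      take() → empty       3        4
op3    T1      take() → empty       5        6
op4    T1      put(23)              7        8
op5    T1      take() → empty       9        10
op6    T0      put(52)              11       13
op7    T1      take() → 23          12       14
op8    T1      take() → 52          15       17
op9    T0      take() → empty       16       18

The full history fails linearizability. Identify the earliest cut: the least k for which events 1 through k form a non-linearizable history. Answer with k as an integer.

events 1..9 are linearizable, e.g. via op1, op2, op3, op4:
step 1: op1 take() → empty — queue <>
step 2: op2 take() → empty — queue <>
step 3: op3 take() → empty — queue <>
step 4: op4 put(23) — queue <23>
adding event 10 (op5 responds at 10) leaves no legal real-time order
for example op1, op2, op3, op4, op5 fails at step 5: op5 take() → empty is not legal there

10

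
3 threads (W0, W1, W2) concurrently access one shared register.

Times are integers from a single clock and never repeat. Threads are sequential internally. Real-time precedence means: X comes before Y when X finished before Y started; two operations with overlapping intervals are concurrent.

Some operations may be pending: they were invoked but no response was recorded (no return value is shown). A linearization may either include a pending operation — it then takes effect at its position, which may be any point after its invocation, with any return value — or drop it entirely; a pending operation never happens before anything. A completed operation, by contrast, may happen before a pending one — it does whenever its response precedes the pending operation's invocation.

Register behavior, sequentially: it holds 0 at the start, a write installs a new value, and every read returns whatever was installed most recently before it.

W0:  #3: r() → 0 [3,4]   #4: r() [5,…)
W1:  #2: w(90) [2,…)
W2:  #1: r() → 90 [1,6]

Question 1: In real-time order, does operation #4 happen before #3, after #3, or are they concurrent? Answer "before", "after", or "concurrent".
after

#4 spans [5,…), #3 spans [3,4]
resp(#3)=4 < inv(#4)=5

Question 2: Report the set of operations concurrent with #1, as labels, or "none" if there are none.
#2, #3, #4

overlap test against #1 [1,6]: concurrent iff the interval meets 1..6
#2 [2,…): concurrent
#3 [3,4]: concurrent
#4 [5,…): concurrent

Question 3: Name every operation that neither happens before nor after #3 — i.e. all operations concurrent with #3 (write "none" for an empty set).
#1, #2

concurrent with #3 ([3,4]): every op whose interval crosses 3..4
#1 [1,6]: concurrent
#2 [2,…): concurrent
#4 [5,…): after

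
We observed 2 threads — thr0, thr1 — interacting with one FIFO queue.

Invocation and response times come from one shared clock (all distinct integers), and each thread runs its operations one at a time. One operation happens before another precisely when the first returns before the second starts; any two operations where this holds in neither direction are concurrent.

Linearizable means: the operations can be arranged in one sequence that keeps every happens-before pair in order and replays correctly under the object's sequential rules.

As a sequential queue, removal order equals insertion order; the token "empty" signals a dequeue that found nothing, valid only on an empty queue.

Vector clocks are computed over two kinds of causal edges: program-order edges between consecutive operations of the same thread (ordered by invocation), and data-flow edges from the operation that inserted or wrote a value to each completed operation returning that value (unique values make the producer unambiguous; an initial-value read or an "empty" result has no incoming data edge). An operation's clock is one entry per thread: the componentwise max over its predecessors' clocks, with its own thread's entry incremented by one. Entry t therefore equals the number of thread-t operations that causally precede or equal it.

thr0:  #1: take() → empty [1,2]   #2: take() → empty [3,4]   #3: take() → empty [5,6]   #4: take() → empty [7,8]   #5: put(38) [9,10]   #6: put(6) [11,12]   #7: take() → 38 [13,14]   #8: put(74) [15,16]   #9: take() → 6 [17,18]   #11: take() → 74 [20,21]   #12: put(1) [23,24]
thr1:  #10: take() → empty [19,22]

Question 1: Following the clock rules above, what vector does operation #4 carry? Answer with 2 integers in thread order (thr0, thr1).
#10 (invocation 19): nothing precedes it; thr1's component alone gives (0, 1)
#1 (invocation 1): nothing precedes it; thr0's component alone gives (1, 0)
from VC(#1)=(1, 0), #2 (invoked 3) maxes components and bumps thr0 → (2, 0)
from VC(#2)=(2, 0), #3 (invoked 5) maxes components and bumps thr0 → (3, 0)
from VC(#3)=(3, 0), #4 (invoked 7) maxes components and bumps thr0 → (4, 0)
from VC(#4)=(4, 0), #5 (invoked 9) maxes components and bumps thr0 → (5, 0)
from VC(#5)=(5, 0), #6 (invoked 11) maxes components and bumps thr0 → (6, 0)
from VC(#5)=(5, 0), VC(#6)=(6, 0), #7 (invoked 13) maxes components and bumps thr0 → (7, 0)
from VC(#7)=(7, 0), #8 (invoked 15) maxes components and bumps thr0 → (8, 0)
from VC(#6)=(6, 0), VC(#8)=(8, 0), #9 (invoked 17) maxes components and bumps thr0 → (9, 0)
from VC(#8)=(8, 0), VC(#9)=(9, 0), #11 (invoked 20) maxes components and bumps thr0 → (10, 0)
from VC(#11)=(10, 0), #12 (invoked 23) maxes components and bumps thr0 → (11, 0)
target: VC(#4) = (4, 0)

(4, 0)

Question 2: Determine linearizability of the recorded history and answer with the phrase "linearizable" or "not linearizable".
a witness: #1, #2, #3, #4, #5, #6, #7, #8, #9, #11, #10, #12
1. #1 take() → empty, leaving queue <>
2. #2 take() → empty, leaving queue <>
3. #3 take() → empty, leaving queue <>
4. #4 take() → empty, leaving queue <>
5. #5 put(38), leaving queue <38>
6. #6 put(6), leaving queue <38,6>
7. #7 take() → 38, leaving queue <6>
8. #8 put(74), leaving queue <6,74>
9. #9 take() → 6, leaving queue <74>
10. #11 take() → 74, leaving queue <>
11. #10 take() → empty, leaving queue <>
12. #12 put(1), leaving queue <1>

linearizable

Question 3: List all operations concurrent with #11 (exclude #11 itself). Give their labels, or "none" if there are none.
#11 spans [20,21]; an op avoiding the whole window 20..21 is ordered, any other is concurrent
#1 [1,2]: before
#2 [3,4]: before
#3 [5,6]: before
#4 [7,8]: before
#5 [9,10]: before
#6 [11,12]: before
#7 [13,14]: before
#8 [15,16]: before
#9 [17,18]: before
#10 [19,22]: concurrent
#12 [23,24]: after

#10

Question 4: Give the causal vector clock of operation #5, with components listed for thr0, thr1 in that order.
#10, invoked 19, has no incoming edges; only thr1's bump applies → (0, 1)
#1, invoked 1, has no incoming edges; only thr0's bump applies → (1, 0)
invoked at 3, #2 merges VC(#1)=(1, 0) and bumps thr0's slot → (2, 0)
invoked at 5, #3 merges VC(#2)=(2, 0) and bumps thr0's slot → (3, 0)
invoked at 7, #4 merges VC(#3)=(3, 0) and bumps thr0's slot → (4, 0)
invoked at 9, #5 merges VC(#4)=(4, 0) and bumps thr0's slot → (5, 0)
invoked at 11, #6 merges VC(#5)=(5, 0) and bumps thr0's slot → (6, 0)
invoked at 13, #7 merges VC(#5)=(5, 0), VC(#6)=(6, 0) and bumps thr0's slot → (7, 0)
invoked at 15, #8 merges VC(#7)=(7, 0) and bumps thr0's slot → (8, 0)
invoked at 17, #9 merges VC(#6)=(6, 0), VC(#8)=(8, 0) and bumps thr0's slot → (9, 0)
invoked at 20, #11 merges VC(#8)=(8, 0), VC(#9)=(9, 0) and bumps thr0's slot → (10, 0)
invoked at 23, #12 merges VC(#11)=(10, 0) and bumps thr0's slot → (11, 0)
target: VC(#5) = (5, 0)

(5, 0)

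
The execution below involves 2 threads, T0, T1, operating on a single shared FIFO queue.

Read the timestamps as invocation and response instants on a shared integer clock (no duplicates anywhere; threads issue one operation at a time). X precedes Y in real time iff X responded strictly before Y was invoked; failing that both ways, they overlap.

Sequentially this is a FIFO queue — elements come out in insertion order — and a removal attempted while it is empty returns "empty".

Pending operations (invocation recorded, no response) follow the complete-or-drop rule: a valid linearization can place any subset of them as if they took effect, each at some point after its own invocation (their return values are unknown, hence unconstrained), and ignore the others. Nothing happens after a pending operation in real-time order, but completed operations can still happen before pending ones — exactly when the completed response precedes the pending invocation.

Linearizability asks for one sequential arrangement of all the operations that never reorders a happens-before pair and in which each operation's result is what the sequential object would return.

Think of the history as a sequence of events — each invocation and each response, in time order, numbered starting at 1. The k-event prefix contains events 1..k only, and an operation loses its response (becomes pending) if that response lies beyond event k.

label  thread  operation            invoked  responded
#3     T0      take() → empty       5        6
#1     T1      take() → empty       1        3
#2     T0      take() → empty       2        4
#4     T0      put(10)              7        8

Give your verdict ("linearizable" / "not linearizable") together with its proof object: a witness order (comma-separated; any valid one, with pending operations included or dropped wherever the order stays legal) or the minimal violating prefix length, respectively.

step 1: #1 take() → empty — queue <>
step 2: #2 take() → empty — queue <>
step 3: #3 take() → empty — queue <>
step 4: #4 put(10) — queue <10>

linearizable — witness: #1, #2, #3, #4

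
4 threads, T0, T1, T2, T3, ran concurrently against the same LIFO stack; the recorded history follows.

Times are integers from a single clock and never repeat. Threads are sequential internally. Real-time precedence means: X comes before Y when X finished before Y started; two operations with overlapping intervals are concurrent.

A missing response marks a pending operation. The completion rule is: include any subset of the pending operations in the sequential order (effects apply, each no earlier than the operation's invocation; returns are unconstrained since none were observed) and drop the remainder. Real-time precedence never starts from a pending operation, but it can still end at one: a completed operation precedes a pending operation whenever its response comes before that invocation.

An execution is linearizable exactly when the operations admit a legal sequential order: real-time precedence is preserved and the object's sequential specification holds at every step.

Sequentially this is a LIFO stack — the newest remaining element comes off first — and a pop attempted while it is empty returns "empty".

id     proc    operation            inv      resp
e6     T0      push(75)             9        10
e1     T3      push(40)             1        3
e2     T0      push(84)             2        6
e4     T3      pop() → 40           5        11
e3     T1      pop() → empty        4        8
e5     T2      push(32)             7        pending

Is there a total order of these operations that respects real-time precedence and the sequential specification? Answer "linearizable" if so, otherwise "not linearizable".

linearizable

witness order: e1, e4, e3, e2, e5, e6
1. e1 push(40), leaving stack <40>
2. e4 pop() → 40, leaving stack <>
3. e3 pop() → empty, leaving stack <>
4. e2 push(84), leaving stack <84>
5. e5 push(32) (pending, included), leaving stack <84,32>
6. e6 push(75), leaving stack <84,32,75>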